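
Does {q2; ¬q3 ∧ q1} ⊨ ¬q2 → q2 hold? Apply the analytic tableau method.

Initial set: {q2; (¬q3 ∧ q1); ¬(¬q2 → q2)}.
(¬q3 ∧ q1): α-rule — add ¬q3, q1.
¬(¬q2 → q2): α-rule — add ¬q2, ¬q2.
× closes — contains both q2 and ¬q2.
All 1 branch closes.
Every branch closed, so the premises entail the conclusion.

Yes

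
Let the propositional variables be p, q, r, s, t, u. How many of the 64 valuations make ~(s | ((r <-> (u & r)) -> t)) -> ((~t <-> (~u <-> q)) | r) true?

Initial set: {(~(s | ((r <-> (u & r)) -> t)) -> ((~t <-> (~u <-> q)) | r))}.
(~(s | ((r <-> (u & r)) -> t)) -> ((~t <-> (~u <-> q)) | r)): β-rule — branch into ~~(s | ((r <-> (u & r)) -> t))  //  ((~t <-> (~u <-> q)) | r).
  branch 1 (add ~~(s | ((r <-> (u & r)) -> t))):
    ~~(s | ((r <-> (u & r)) -> t)): β-rule — branch into s  //  ((r <-> (u & r)) -> t).
      branch 1.1 (add s):
        ○ open, literals {s=T}.
      branch 1.2 (add ((r <-> (u & r)) -> t)):
        ((r <-> (u & r)) -> t): β-rule — branch into ~(r <-> (u & r))  //  t.
          branch 1.2.1 (add ~(r <-> (u & r))):
            ~(r <-> (u & r)): β-rule — branch into r, ~(u & r)  //  ~r, (u & r).
              branch 1.2.1.1 (add r, ~(u & r)):
                ~(u & r): β-rule — branch into ~u  //  ~r.
                  branch 1.2.1.1.1 (add ~u):
                    ○ open, literals {r=T, u=F}.
                  branch 1.2.1.1.2 (add ~r):
                    × closes — contains both r and ~r.
              branch 1.2.1.2 (add ~r, (u & r)):
                (u & r): α-rule — add u, r.
                × closes — contains both r and ~r.
          branch 1.2.2 (add t):
            ○ open, literals {t=T}.
  branch 2 (add ((~t <-> (~u <-> q)) | r)):
    ((~t <-> (~u <-> q)) | r): β-rule — branch into (~t <-> (~u <-> q))  //  r.
      branch 2.1 (add (~t <-> (~u <-> q))):
        (~t <-> (~u <-> q)): β-rule — branch into ~t, (~u <-> q)  //  ~~t, ~(~u <-> q).
          branch 2.1.1 (add ~t, (~u <-> q)):
            (~u <-> q): β-rule — branch into ~u, q  //  ~~u, ~q.
              branch 2.1.1.1 (add ~u, q):
                ○ open, literals {q=T, t=F, u=F}.
              branch 2.1.1.2 (add ~~u, ~q):
                ○ open, literals {q=F, t=F, u=T}.
          branch 2.1.2 (add ~~t, ~(~u <-> q)):
            ~(~u <-> q): β-rule — branch into ~u, ~q  //  ~~u, q.
              branch 2.1.2.1 (add ~u, ~q):
                ○ open, literals {q=F, t=T, u=F}.
              branch 2.1.2.2 (add ~~u, q):
                ○ open, literals {q=T, t=T, u=T}.
      branch 2.2 (add r):
        ○ open, literals {r=T}.
2 branches closed, 8 open.
Each open branch fixes some atoms; the unmentioned ones are free. Counting distinct full assignments: branch {s=T} (p, q, r, t, u) contributes 32 new; branch {r=T, u=F} (p, q, s, t) contributes 8 new; branch {t=T} (p, q, r, s, u) contributes 12 new; branch {q=T, t=F, u=F} (p, r, s) contributes 2 new; branch {q=F, t=F, u=T} (p, r, s) contributes 4 new; branch {q=F, t=T, u=F} (p, r, s) contributes 0 new; branch {q=T, t=T, u=T} (p, r, s) contributes 0 new; branch {r=T} (p, q, s, t, u) contributes 2 new. Total: 60.

60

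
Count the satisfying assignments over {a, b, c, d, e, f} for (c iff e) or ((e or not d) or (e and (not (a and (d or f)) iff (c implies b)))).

56

Initial set: {T ((c iff e) or ((e or not d) or (e and (not (a and (d or f)) iff (c implies b)))))}.
T ((c iff e) or ((e or not d) or (e and (not (a and (d or f)) iff (c implies b))))): β-rule — branch into T (c iff e)  //  T ((e or not d) or (e and (not (a and (d or f)) iff (c implies b)))).
  branch 1 (add T (c iff e)):
    T (c iff e): β-rule — branch into T c, T e  //  F c, F e.
      branch 1.1 (add T c, T e):
        ○ open, literals {c=1, e=1}.
      branch 1.2 (add F c, F e):
        ○ open, literals {c=0, e=0}.
  branch 2 (add T ((e or not d) or (e and (not (a and (d or f)) iff (c implies b))))):
    T ((e or not d) or (e and (not (a and (d or f)) iff (c implies b)))): β-rule — branch into T (e or not d)  //  T (e and (not (a and (d or f)) iff (c implies b))).
      branch 2.1 (add T (e or not d)):
        T (e or not d): β-rule — branch into T e  //  T not d.
          branch 2.1.1 (add T e):
            ○ open, literals {e=1}.
          branch 2.1.2 (add T not d):
            ○ open, literals {d=0}.
      branch 2.2 (add T (e and (not (a and (d or f)) iff (c implies b)))):
        T (e and (not (a and (d or f)) iff (c implies b))): α-rule — add T e, T (not (a and (d or f)) iff (c implies b)).
        T (not (a and (d or f)) iff (c implies b)): β-rule — branch into T not (a and (d or f)), T (c implies b)  //  F not (a and (d or f)), F (c implies b).
          branch 2.2.1 (add T not (a and (d or f)), T (c implies b)):
            T not (a and (d or f)): β-rule — branch into F a  //  F (d or f).
              branch 2.2.1.1 (add F a):
                T (c implies b): β-rule — branch into F c  //  T b.
                  branch 2.2.1.1.1 (add F c):
                    ○ open, literals {a=0, c=0, e=1}.
                  branch 2.2.1.1.2 (add T b):
                    ○ open, literals {a=0, b=1, e=1}.
              branch 2.2.1.2 (add F (d or f)):
                F (d or f): α-rule — add F d, F f.
                T (c implies b): β-rule — branch into F c  //  T b.
                  branch 2.2.1.2.1 (add F c):
                    ○ open, literals {c=0, d=0, e=1, f=0}.
                  branch 2.2.1.2.2 (add T b):
                    ○ open, literals {b=1, d=0, e=1, f=0}.
          branch 2.2.2 (add F not (a and (d or f)), F (c implies b)):
            F not (a and (d or f)): α-rule — add T a, T (d or f).
            F (c implies b): α-rule — add T c, F b.
            T (d or f): β-rule — branch into T d  //  T f.
              branch 2.2.2.1 (add T d):
                ○ open, literals {a=1, b=0, c=1, d=1, e=1}.
              branch 2.2.2.2 (add T f):
                ○ open, literals {a=1, b=0, c=1, e=1, f=1}.
0 branches closed, 10 open.
Each open branch fixes some atoms; the unmentioned ones are free. Counting distinct full assignments: branch {c=1, e=1} (a, b, d, f) contributes 16 new; branch {c=0, e=0} (a, b, d, f) contributes 16 new; branch {e=1} (a, b, c, d, f) contributes 16 new; branch {d=0} (a, b, c, e, f) contributes 8 new; branch {a=0, c=0, e=1} (b, d, f) contributes 0 new; branch {a=0, b=1, e=1} (c, d, f) contributes 0 new; branch {c=0, d=0, e=1, f=0} (a, b) contributes 0 new; branch {b=1, d=0, e=1, f=0} (a, c) contributes 0 new; branch {a=1, b=0, c=1, d=1, e=1} (f) contributes 0 new; branch {a=1, b=0, c=1, e=1, f=1} (d) contributes 0 new. Total: 56.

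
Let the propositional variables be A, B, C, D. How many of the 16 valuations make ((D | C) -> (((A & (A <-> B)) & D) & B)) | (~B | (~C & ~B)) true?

12

Initial set: {(((D | C) -> (((A & (A <-> B)) & D) & B)) | (~B | (~C & ~B)))}.
(((D | C) -> (((A & (A <-> B)) & D) & B)) | (~B | (~C & ~B))): β-rule — branch into ((D | C) -> (((A & (A <-> B)) & D) & B))  //  (~B | (~C & ~B)).
  branch 1 (add ((D | C) -> (((A & (A <-> B)) & D) & B))):
    ((D | C) -> (((A & (A <-> B)) & D) & B)): β-rule — branch into ~(D | C)  //  (((A & (A <-> B)) & D) & B).
      branch 1.1 (add ~(D | C)):
        ~(D | C): α-rule — add ~D, ~C.
        ○ open, literals {C=false, D=false}.
      branch 1.2 (add (((A & (A <-> B)) & D) & B)):
        (((A & (A <-> B)) & D) & B): α-rule — add ((A & (A <-> B)) & D), B.
        ((A & (A <-> B)) & D): α-rule — add (A & (A <-> B)), D.
        (A & (A <-> B)): α-rule — add A, (A <-> B).
        (A <-> B): β-rule — branch into A, B  //  ~A, ~B.
          branch 1.2.1 (add A, B):
            ○ open, literals {A=true, B=true, D=true}.
          branch 1.2.2 (add ~A, ~B):
            × closes — contains both A and ~A.
  branch 2 (add (~B | (~C & ~B))):
    (~B | (~C & ~B)): β-rule — branch into ~B  //  (~C & ~B).
      branch 2.1 (add ~B):
        ○ open, literals {B=false}.
      branch 2.2 (add (~C & ~B)):
        (~C & ~B): α-rule — add ~C, ~B.
        ○ open, literals {B=false, C=false}.
1 branch closed, 4 open.
Each open branch fixes some atoms; the unmentioned ones are free. Counting distinct full assignments: branch {C=false, D=false} (A, B) contributes 4 new; branch {A=true, B=true, D=true} (C) contributes 2 new; branch {B=false} (A, C, D) contributes 6 new; branch {B=false, C=false} (A, D) contributes 0 new. Total: 12.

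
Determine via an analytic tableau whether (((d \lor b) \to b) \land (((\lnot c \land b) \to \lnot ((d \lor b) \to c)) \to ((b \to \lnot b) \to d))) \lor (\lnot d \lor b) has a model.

Satisfiable

Initial set: {((((d \lor b) \to b) \land (((\lnot c \land b) \to \lnot ((d \lor b) \to c)) \to ((b \to \lnot b) \to d))) \lor (\lnot d \lor b))}.
((((d \lor b) \to b) \land (((\lnot c \land b) \to \lnot ((d \lor b) \to c)) \to ((b \to \lnot b) \to d))) \lor (\lnot d \lor b)): β-rule — branch into (((d \lor b) \to b) \land (((\lnot c \land b) \to \lnot ((d \lor b) \to c)) \to ((b \to \lnot b) \to d)))  //  (\lnot d \lor b).
  branch 1 (add (((d \lor b) \to b) \land (((\lnot c \land b) \to \lnot ((d \lor b) \to c)) \to ((b \to \lnot b) \to d)))):
    (((d \lor b) \to b) \land (((\lnot c \land b) \to \lnot ((d \lor b) \to c)) \to ((b \to \lnot b) \to d))): α-rule — add ((d \lor b) \to b), (((\lnot c \land b) \to \lnot ((d \lor b) \to c)) \to ((b \to \lnot b) \to d)).
    ((d \lor b) \to b): β-rule — branch into \lnot (d \lor b)  //  b.
      branch 1.1 (add \lnot (d \lor b)):
        \lnot (d \lor b): α-rule — add \lnot d, \lnot b.
        (((\lnot c \land b) \to \lnot ((d \lor b) \to c)) \to ((b \to \lnot b) \to d)): β-rule — branch into \lnot ((\lnot c \land b) \to \lnot ((d \lor b) \to c))  //  ((b \to \lnot b) \to d).
          branch 1.1.1 (add \lnot ((\lnot c \land b) \to \lnot ((d \lor b) \to c))):
            \lnot ((\lnot c \land b) \to \lnot ((d \lor b) \to c)): α-rule — add (\lnot c \land b), \lnot \lnot ((d \lor b) \to c).
            (\lnot c \land b): α-rule — add \lnot c, b.
            × closes — contains both b and \lnot b.
          branch 1.1.2 (add ((b \to \lnot b) \to d)):
            ((b \to \lnot b) \to d): β-rule — branch into \lnot (b \to \lnot b)  //  d.
              branch 1.1.2.1 (add \lnot (b \to \lnot b)):
                \lnot (b \to \lnot b): α-rule — add b, \lnot \lnot b.
                × closes — contains both b and \lnot b.
              branch 1.1.2.2 (add d):
                × closes — contains both d and \lnot d.
      branch 1.2 (add b):
        (((\lnot c \land b) \to \lnot ((d \lor b) \to c)) \to ((b \to \lnot b) \to d)): β-rule — branch into \lnot ((\lnot c \land b) \to \lnot ((d \lor b) \to c))  //  ((b \to \lnot b) \to d).
          branch 1.2.1 (add \lnot ((\lnot c \land b) \to \lnot ((d \lor b) \to c))):
            \lnot ((\lnot c \land b) \to \lnot ((d \lor b) \to c)): α-rule — add (\lnot c \land b), \lnot \lnot ((d \lor b) \to c).
            (\lnot c \land b): α-rule — add \lnot c, b.
            \lnot \lnot ((d \lor b) \to c): β-rule — branch into \lnot (d \lor b)  //  c.
              branch 1.2.1.1 (add \lnot (d \lor b)):
                \lnot (d \lor b): α-rule — add \lnot d, \lnot b.
                × closes — contains both b and \lnot b.
              branch 1.2.1.2 (add c):
                × closes — contains both c and \lnot c.
          branch 1.2.2 (add ((b \to \lnot b) \to d)):
            ((b \to \lnot b) \to d): β-rule — branch into \lnot (b \to \lnot b)  //  d.
              branch 1.2.2.1 (add \lnot (b \to \lnot b)):
                \lnot (b \to \lnot b): α-rule — add b, \lnot \lnot b.
                ○ open, literals {b=true}.
              branch 1.2.2.2 (add d):
                ○ open, literals {b=true, d=true}.
  branch 2 (add (\lnot d \lor b)):
    (\lnot d \lor b): β-rule — branch into \lnot d  //  b.
      branch 2.1 (add \lnot d):
        ○ open, literals {d=false}.
      branch 2.2 (add b):
        ○ open, literals {b=true}.
5 branches closed, 4 open.
An open branch gives a satisfying assignment: b=true.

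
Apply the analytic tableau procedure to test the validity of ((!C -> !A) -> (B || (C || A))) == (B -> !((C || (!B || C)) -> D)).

Not valid

Assume the negation and expand:
Initial set: {!(((!C -> !A) -> (B || (C || A))) == (B -> !((C || (!B || C)) -> D)))}.
!(((!C -> !A) -> (B || (C || A))) == (B -> !((C || (!B || C)) -> D))): β-rule — branch into ((!C -> !A) -> (B || (C || A))), !(B -> !((C || (!B || C)) -> D))  //  !((!C -> !A) -> (B || (C || A))), (B -> !((C || (!B || C)) -> D)).
  branch 1 (add ((!C -> !A) -> (B || (C || A))), !(B -> !((C || (!B || C)) -> D))):
    !(B -> !((C || (!B || C)) -> D)): α-rule — add B, !!((C || (!B || C)) -> D).
    ((!C -> !A) -> (B || (C || A))): β-rule — branch into !(!C -> !A)  //  (B || (C || A)).
      branch 1.1 (add !(!C -> !A)):
        !(!C -> !A): α-rule — add !C, !!A.
        !!((C || (!B || C)) -> D): β-rule — branch into !(C || (!B || C))  //  D.
          branch 1.1.1 (add !(C || (!B || C))):
            !(C || (!B || C)): α-rule — add !C, !(!B || C).
            !(!B || C): α-rule — add !!B, !C.
            ○ open, literals {A=T, B=T, C=F}.
          branch 1.1.2 (add D):
            ○ open, literals {A=T, B=T, C=F, D=T}.
      branch 1.2 (add (B || (C || A))):
        !!((C || (!B || C)) -> D): β-rule — branch into !(C || (!B || C))  //  D.
          branch 1.2.1 (add !(C || (!B || C))):
            !(C || (!B || C)): α-rule — add !C, !(!B || C).
            !(!B || C): α-rule — add !!B, !C.
            (B || (C || A)): β-rule — branch into B  //  (C || A).
              branch 1.2.1.1 (add B):
                ○ open, literals {B=T, C=F}.
              branch 1.2.1.2 (add (C || A)):
                (C || A): β-rule — branch into C  //  A.
                  branch 1.2.1.2.1 (add C):
                    × closes — contains both C and !C.
                  branch 1.2.1.2.2 (add A):
                    ○ open, literals {A=T, B=T, C=F}.
          branch 1.2.2 (add D):
            (B || (C || A)): β-rule — branch into B  //  (C || A).
              branch 1.2.2.1 (add B):
                ○ open, literals {B=T, D=T}.
              branch 1.2.2.2 (add (C || A)):
                (C || A): β-rule — branch into C  //  A.
                  branch 1.2.2.2.1 (add C):
                    ○ open, literals {B=T, C=T, D=T}.
                  branch 1.2.2.2.2 (add A):
                    ○ open, literals {A=T, B=T, D=T}.
  branch 2 (add !((!C -> !A) -> (B || (C || A))), (B -> !((C || (!B || C)) -> D))):
    !((!C -> !A) -> (B || (C || A))): α-rule — add (!C -> !A), !(B || (C || A)).
    !(B || (C || A)): α-rule — add !B, !(C || A).
    !(C || A): α-rule — add !C, !A.
    (B -> !((C || (!B || C)) -> D)): β-rule — branch into !B  //  !((C || (!B || C)) -> D).
      branch 2.1 (add !B):
        (!C -> !A): β-rule — branch into !!C  //  !A.
          branch 2.1.1 (add !!C):
            × closes — contains both C and !C.
          branch 2.1.2 (add !A):
            ○ open, literals {A=F, B=F, C=F}.
      branch 2.2 (add !((C || (!B || C)) -> D)):
        !((C || (!B || C)) -> D): α-rule — add (C || (!B || C)), !D.
        (!C -> !A): β-rule — branch into !!C  //  !A.
          branch 2.2.1 (add !!C):
            × closes — contains both C and !C.
          branch 2.2.2 (add !A):
            (C || (!B || C)): β-rule — branch into C  //  (!B || C).
              branch 2.2.2.1 (add C):
                × closes — contains both C and !C.
              branch 2.2.2.2 (add (!B || C)):
                (!B || C): β-rule — branch into !B  //  C.
                  branch 2.2.2.2.1 (add !B):
                    ○ open, literals {A=F, B=F, C=F, D=F}.
                  branch 2.2.2.2.2 (add C):
                    × closes — contains both C and !C.
5 branches closed, 9 open.
An open branch gives a countermodel: A=T, B=T, C=F (unmentioned atoms arbitrary); under it the original formula is false.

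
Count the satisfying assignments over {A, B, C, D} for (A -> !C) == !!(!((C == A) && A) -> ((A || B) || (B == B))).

Initial set: {((A -> !C) == !!(!((C == A) && A) -> ((A || B) || (B == B))))}.
((A -> !C) == !!(!((C == A) && A) -> ((A || B) || (B == B)))): β-rule — branch into (A -> !C), !!(!((C == A) && A) -> ((A || B) || (B == B)))  //  !(A -> !C), !!!(!((C == A) && A) -> ((A || B) || (B == B))).
  branch 1 (add (A -> !C), !!(!((C == A) && A) -> ((A || B) || (B == B)))):
    !!(!((C == A) && A) -> ((A || B) || (B == B))): drop double negation, giving (!((C == A) && A) -> ((A || B) || (B == B))).
    (A -> !C): β-rule — branch into !A  //  !C.
      branch 1.1 (add !A):
        (!((C == A) && A) -> ((A || B) || (B == B))): β-rule — branch into !!((C == A) && A)  //  ((A || B) || (B == B)).
          branch 1.1.1 (add !!((C == A) && A)):
            !!((C == A) && A): α-rule — add (C == A), A.
            × closes — contains both A and !A.
          branch 1.1.2 (add ((A || B) || (B == B))):
            ((A || B) || (B == B)): β-rule — branch into (A || B)  //  (B == B).
              branch 1.1.2.1 (add (A || B)):
                (A || B): β-rule — branch into A  //  B.
                  branch 1.1.2.1.1 (add A):
                    × closes — contains both A and !A.
                  branch 1.1.2.1.2 (add B):
                    ○ open, literals {A=0, B=1}.
              branch 1.1.2.2 (add (B == B)):
                (B == B): β-rule — branch into B, B  //  !B, !B.
                  branch 1.1.2.2.1 (add B, B):
                    ○ open, literals {A=0, B=1}.
                  branch 1.1.2.2.2 (add !B, !B):
                    ○ open, literals {A=0, B=0}.
      branch 1.2 (add !C):
        (!((C == A) && A) -> ((A || B) || (B == B))): β-rule — branch into !!((C == A) && A)  //  ((A || B) || (B == B)).
          branch 1.2.1 (add !!((C == A) && A)):
            !!((C == A) && A): α-rule — add (C == A), A.
            (C == A): β-rule — branch into C, A  //  !C, !A.
              branch 1.2.1.1 (add C, A):
                × closes — contains both C and !C.
              branch 1.2.1.2 (add !C, !A):
                × closes — contains both A and !A.
          branch 1.2.2 (add ((A || B) || (B == B))):
            ((A || B) || (B == B)): β-rule — branch into (A || B)  //  (B == B).
              branch 1.2.2.1 (add (A || B)):
                (A || B): β-rule — branch into A  //  B.
                  branch 1.2.2.1.1 (add A):
                    ○ open, literals {A=1, C=0}.
                  branch 1.2.2.1.2 (add B):
                    ○ open, literals {B=1, C=0}.
              branch 1.2.2.2 (add (B == B)):
                (B == B): β-rule — branch into B, B  //  !B, !B.
                  branch 1.2.2.2.1 (add B, B):
                    ○ open, literals {B=1, C=0}.
                  branch 1.2.2.2.2 (add !B, !B):
                    ○ open, literals {B=0, C=0}.
  branch 2 (add !(A -> !C), !!!(!((C == A) && A) -> ((A || B) || (B == B)))):
    !(A -> !C): α-rule — add A, !!C.
    !!!(!((C == A) && A) -> ((A || B) || (B == B))): drop double negation, giving !(!((C == A) && A) -> ((A || B) || (B == B))).
    !(!((C == A) && A) -> ((A || B) || (B == B))): α-rule — add !((C == A) && A), !((A || B) || (B == B)).
    !((A || B) || (B == B)): α-rule — add !(A || B), !(B == B).
    !(A || B): α-rule — add !A, !B.
    × closes — contains both A and !A.
5 branches closed, 7 open.
Each open branch fixes some atoms; the unmentioned ones are free. Counting distinct full assignments: branch {A=0, B=1} (C, D) contributes 4 new; branch {A=0, B=1} (C, D) contributes 0 new; branch {A=0, B=0} (C, D) contributes 4 new; branch {A=1, C=0} (B, D) contributes 4 new; branch {B=1, C=0} (A, D) contributes 0 new; branch {B=1, C=0} (A, D) contributes 0 new; branch {B=0, C=0} (A, D) contributes 0 new. Total: 12.

12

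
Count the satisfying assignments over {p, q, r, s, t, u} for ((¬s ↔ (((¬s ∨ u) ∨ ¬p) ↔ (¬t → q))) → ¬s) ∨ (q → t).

62

Initial set: {(((¬s ↔ (((¬s ∨ u) ∨ ¬p) ↔ (¬t → q))) → ¬s) ∨ (q → t))}.
(((¬s ↔ (((¬s ∨ u) ∨ ¬p) ↔ (¬t → q))) → ¬s) ∨ (q → t)): β-rule — branch into ((¬s ↔ (((¬s ∨ u) ∨ ¬p) ↔ (¬t → q))) → ¬s)  //  (q → t).
  branch 1 (add ((¬s ↔ (((¬s ∨ u) ∨ ¬p) ↔ (¬t → q))) → ¬s)):
    ((¬s ↔ (((¬s ∨ u) ∨ ¬p) ↔ (¬t → q))) → ¬s): β-rule — branch into ¬(¬s ↔ (((¬s ∨ u) ∨ ¬p) ↔ (¬t → q)))  //  ¬s.
      branch 1.1 (add ¬(¬s ↔ (((¬s ∨ u) ∨ ¬p) ↔ (¬t → q)))):
        ¬(¬s ↔ (((¬s ∨ u) ∨ ¬p) ↔ (¬t → q))): β-rule — branch into ¬s, ¬(((¬s ∨ u) ∨ ¬p) ↔ (¬t → q))  //  ¬¬s, (((¬s ∨ u) ∨ ¬p) ↔ (¬t → q)).
          branch 1.1.1 (add ¬s, ¬(((¬s ∨ u) ∨ ¬p) ↔ (¬t → q))):
            ¬(((¬s ∨ u) ∨ ¬p) ↔ (¬t → q)): β-rule — branch into ((¬s ∨ u) ∨ ¬p), ¬(¬t → q)  //  ¬((¬s ∨ u) ∨ ¬p), (¬t → q).
              branch 1.1.1.1 (add ((¬s ∨ u) ∨ ¬p), ¬(¬t → q)):
                ¬(¬t → q): α-rule — add ¬t, ¬q.
                ((¬s ∨ u) ∨ ¬p): β-rule — branch into (¬s ∨ u)  //  ¬p.
                  branch 1.1.1.1.1 (add (¬s ∨ u)):
                    (¬s ∨ u): β-rule — branch into ¬s  //  u.
                      branch 1.1.1.1.1.1 (add ¬s):
                        ○ open, literals {q=false, s=false, t=false}.
                      branch 1.1.1.1.1.2 (add u):
                        ○ open, literals {q=false, s=false, t=false, u=true}.
                  branch 1.1.1.1.2 (add ¬p):
                    ○ open, literals {p=false, q=false, s=false, t=false}.
              branch 1.1.1.2 (add ¬((¬s ∨ u) ∨ ¬p), (¬t → q)):
                ¬((¬s ∨ u) ∨ ¬p): α-rule — add ¬(¬s ∨ u), ¬¬p.
                ¬(¬s ∨ u): α-rule — add ¬¬s, ¬u.
                × closes — contains both s and ¬s.
          branch 1.1.2 (add ¬¬s, (((¬s ∨ u) ∨ ¬p) ↔ (¬t → q))):
            (((¬s ∨ u) ∨ ¬p) ↔ (¬t → q)): β-rule — branch into ((¬s ∨ u) ∨ ¬p), (¬t → q)  //  ¬((¬s ∨ u) ∨ ¬p), ¬(¬t → q).
              branch 1.1.2.1 (add ((¬s ∨ u) ∨ ¬p), (¬t → q)):
                ((¬s ∨ u) ∨ ¬p): β-rule — branch into (¬s ∨ u)  //  ¬p.
                  branch 1.1.2.1.1 (add (¬s ∨ u)):
                    (¬t → q): β-rule — branch into ¬¬t  //  q.
                      branch 1.1.2.1.1.1 (add ¬¬t):
                        (¬s ∨ u): β-rule — branch into ¬s  //  u.
                          branch 1.1.2.1.1.1.1 (add ¬s):
                            × closes — contains both s and ¬s.
                          branch 1.1.2.1.1.1.2 (add u):
                            ○ open, literals {s=true, t=true, u=true}.
                      branch 1.1.2.1.1.2 (add q):
                        (¬s ∨ u): β-rule — branch into ¬s  //  u.
                          branch 1.1.2.1.1.2.1 (add ¬s):
                            × closes — contains both s and ¬s.
                          branch 1.1.2.1.1.2.2 (add u):
                            ○ open, literals {q=true, s=true, u=true}.
                  branch 1.1.2.1.2 (add ¬p):
                    (¬t → q): β-rule — branch into ¬¬t  //  q.
                      branch 1.1.2.1.2.1 (add ¬¬t):
                        ○ open, literals {p=false, s=true, t=true}.
                      branch 1.1.2.1.2.2 (add q):
                        ○ open, literals {p=false, q=true, s=true}.
              branch 1.1.2.2 (add ¬((¬s ∨ u) ∨ ¬p), ¬(¬t → q)):
                ¬((¬s ∨ u) ∨ ¬p): α-rule — add ¬(¬s ∨ u), ¬¬p.
                ¬(¬t → q): α-rule — add ¬t, ¬q.
                ¬(¬s ∨ u): α-rule — add ¬¬s, ¬u.
                ○ open, literals {p=true, q=false, s=true, t=false, u=false}.
      branch 1.2 (add ¬s):
        ○ open, literals {s=false}.
  branch 2 (add (q → t)):
    (q → t): β-rule — branch into ¬q  //  t.
      branch 2.1 (add ¬q):
        ○ open, literals {q=false}.
      branch 2.2 (add t):
        ○ open, literals {t=true}.
3 branches closed, 11 open.
Each open branch fixes some atoms; the unmentioned ones are free. Counting distinct full assignments: branch {q=false, s=false, t=false} (p, r, u) contributes 8 new; branch {q=false, s=false, t=false, u=true} (p, r) contributes 0 new; branch {p=false, q=false, s=false, t=false} (r, u) contributes 0 new; branch {s=true, t=true, u=true} (p, q, r) contributes 8 new; branch {q=true, s=true, u=true} (p, r, t) contributes 4 new; branch {p=false, s=true, t=true} (q, r, u) contributes 4 new; branch {p=false, q=true, s=true} (r, t, u) contributes 2 new; branch {p=true, q=false, s=true, t=false, u=false} (r) contributes 2 new; branch {s=false} (p, q, r, t, u) contributes 24 new; branch {q=false} (p, r, s, t, u) contributes 8 new; branch {t=true} (p, q, r, s, u) contributes 2 new. Total: 62.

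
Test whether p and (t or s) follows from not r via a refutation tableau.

Initial set: {not r; not (p and (t or s))}.
not (p and (t or s)): β-rule — branch into not p  //  not (t or s).
  branch 1 (add not p):
    ○ open, literals {p=F, r=F}.
  branch 2 (add not (t or s)):
    not (t or s): α-rule — add not t, not s.
    ○ open, literals {r=F, s=F, t=F}.
0 branches closed, 2 open.
An open branch gives a countermodel: p=F, r=F (unmentioned atoms arbitrary); the premises hold there but the conclusion fails.

No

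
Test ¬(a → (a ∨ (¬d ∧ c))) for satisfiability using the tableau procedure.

Unsatisfiable

Initial set: {¬(a → (a ∨ (¬d ∧ c)))}.
¬(a → (a ∨ (¬d ∧ c))): α-rule — add a, ¬(a ∨ (¬d ∧ c)).
¬(a ∨ (¬d ∧ c)): α-rule — add ¬a, ¬(¬d ∧ c).
× closes — contains both a and ¬a.
All 1 branch closes.
Every branch closed; the formula is unsatisfiable.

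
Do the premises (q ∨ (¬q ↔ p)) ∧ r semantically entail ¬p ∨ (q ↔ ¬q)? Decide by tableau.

No

Initial set: {((q ∨ (¬q ↔ p)) ∧ r); ¬(¬p ∨ (q ↔ ¬q))}.
((q ∨ (¬q ↔ p)) ∧ r): α-rule — add (q ∨ (¬q ↔ p)), r.
¬(¬p ∨ (q ↔ ¬q)): α-rule — add ¬¬p, ¬(q ↔ ¬q).
(q ∨ (¬q ↔ p)): β-rule — branch into q  //  (¬q ↔ p).
  branch 1 (add q):
    ¬(q ↔ ¬q): β-rule — branch into q, ¬¬q  //  ¬q, ¬q.
      branch 1.1 (add q, ¬¬q):
        ○ open, literals {p=1, q=1, r=1}.
      branch 1.2 (add ¬q, ¬q):
        × closes — contains both q and ¬q.
  branch 2 (add (¬q ↔ p)):
    ¬(q ↔ ¬q): β-rule — branch into q, ¬¬q  //  ¬q, ¬q.
      branch 2.1 (add q, ¬¬q):
        (¬q ↔ p): β-rule — branch into ¬q, p  //  ¬¬q, ¬p.
          branch 2.1.1 (add ¬q, p):
            × closes — contains both q and ¬q.
          branch 2.1.2 (add ¬¬q, ¬p):
            × closes — contains both p and ¬p.
      branch 2.2 (add ¬q, ¬q):
        (¬q ↔ p): β-rule — branch into ¬q, p  //  ¬¬q, ¬p.
          branch 2.2.1 (add ¬q, p):
            ○ open, literals {p=1, q=0, r=1}.
          branch 2.2.2 (add ¬¬q, ¬p):
            × closes — contains both q and ¬q.
4 branches closed, 2 open.
An open branch gives a countermodel: p=1, q=1, r=1 (unmentioned atoms arbitrary); the premises hold there but the conclusion fails.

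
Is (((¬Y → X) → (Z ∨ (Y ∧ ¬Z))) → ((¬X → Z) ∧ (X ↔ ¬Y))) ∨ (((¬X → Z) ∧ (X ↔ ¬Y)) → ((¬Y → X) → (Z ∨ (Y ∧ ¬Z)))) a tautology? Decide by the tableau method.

Valid

Assume the negation and expand:
Initial set: {F ((((¬Y → X) → (Z ∨ (Y ∧ ¬Z))) → ((¬X → Z) ∧ (X ↔ ¬Y))) ∨ (((¬X → Z) ∧ (X ↔ ¬Y)) → ((¬Y → X) → (Z ∨ (Y ∧ ¬Z)))))}.
F ((((¬Y → X) → (Z ∨ (Y ∧ ¬Z))) → ((¬X → Z) ∧ (X ↔ ¬Y))) ∨ (((¬X → Z) ∧ (X ↔ ¬Y)) → ((¬Y → X) → (Z ∨ (Y ∧ ¬Z))))): α-rule — add F (((¬Y → X) → (Z ∨ (Y ∧ ¬Z))) → ((¬X → Z) ∧ (X ↔ ¬Y))), F (((¬X → Z) ∧ (X ↔ ¬Y)) → ((¬Y → X) → (Z ∨ (Y ∧ ¬Z)))).
F (((¬Y → X) → (Z ∨ (Y ∧ ¬Z))) → ((¬X → Z) ∧ (X ↔ ¬Y))): α-rule — add T ((¬Y → X) → (Z ∨ (Y ∧ ¬Z))), F ((¬X → Z) ∧ (X ↔ ¬Y)).
F (((¬X → Z) ∧ (X ↔ ¬Y)) → ((¬Y → X) → (Z ∨ (Y ∧ ¬Z)))): α-rule — add T ((¬X → Z) ∧ (X ↔ ¬Y)), F ((¬Y → X) → (Z ∨ (Y ∧ ¬Z))).
T ((¬X → Z) ∧ (X ↔ ¬Y)): α-rule — add T (¬X → Z), T (X ↔ ¬Y).
F ((¬Y → X) → (Z ∨ (Y ∧ ¬Z))): α-rule — add T (¬Y → X), F (Z ∨ (Y ∧ ¬Z)).
F (Z ∨ (Y ∧ ¬Z)): α-rule — add F Z, F (Y ∧ ¬Z).
T ((¬Y → X) → (Z ∨ (Y ∧ ¬Z))): β-rule — branch into F (¬Y → X)  //  T (Z ∨ (Y ∧ ¬Z)).
  branch 1 (add F (¬Y → X)):
    F (¬Y → X): α-rule — add T ¬Y, F X.
    F ((¬X → Z) ∧ (X ↔ ¬Y)): β-rule — branch into F (¬X → Z)  //  F (X ↔ ¬Y).
      branch 1.1 (add F (¬X → Z)):
        F (¬X → Z): α-rule — add T ¬X, F Z.
        T (¬X → Z): β-rule — branch into F ¬X  //  T Z.
          branch 1.1.1 (add F ¬X):
            × closes — contains both X and ¬X.
          branch 1.1.2 (add T Z):
            × closes — contains both Z and ¬Z.
      branch 1.2 (add F (X ↔ ¬Y)):
        T (¬X → Z): β-rule — branch into F ¬X  //  T Z.
          branch 1.2.1 (add F ¬X):
            × closes — contains both X and ¬X.
          branch 1.2.2 (add T Z):
            × closes — contains both Z and ¬Z.
  branch 2 (add T (Z ∨ (Y ∧ ¬Z))):
    F ((¬X → Z) ∧ (X ↔ ¬Y)): β-rule — branch into F (¬X → Z)  //  F (X ↔ ¬Y).
      branch 2.1 (add F (¬X → Z)):
        F (¬X → Z): α-rule — add T ¬X, F Z.
        T (¬X → Z): β-rule — branch into F ¬X  //  T Z.
          branch 2.1.1 (add F ¬X):
            × closes — contains both X and ¬X.
          branch 2.1.2 (add T Z):
            × closes — contains both Z and ¬Z.
      branch 2.2 (add F (X ↔ ¬Y)):
        T (¬X → Z): β-rule — branch into F ¬X  //  T Z.
          branch 2.2.1 (add F ¬X):
            T (X ↔ ¬Y): β-rule — branch into T X, T ¬Y  //  F X, F ¬Y.
              branch 2.2.1.1 (add T X, T ¬Y):
                T (¬Y → X): β-rule — branch into F ¬Y  //  T X.
                  branch 2.2.1.1.1 (add F ¬Y):
                    × closes — contains both Y and ¬Y.
                  branch 2.2.1.1.2 (add T X):
                    F (Y ∧ ¬Z): β-rule — branch into F Y  //  F ¬Z.
                      branch 2.2.1.1.2.1 (add F Y):
                        T (Z ∨ (Y ∧ ¬Z)): β-rule — branch into T Z  //  T (Y ∧ ¬Z).
                          branch 2.2.1.1.2.1.1 (add T Z):
                            × closes — contains both Z and ¬Z.
                          branch 2.2.1.1.2.1.2 (add T (Y ∧ ¬Z)):
                            T (Y ∧ ¬Z): α-rule — add T Y, T ¬Z.
                            × closes — contains both Y and ¬Y.
                      branch 2.2.1.1.2.2 (add F ¬Z):
                        × closes — contains both Z and ¬Z.
              branch 2.2.1.2 (add F X, F ¬Y):
                × closes — contains both X and ¬X.
          branch 2.2.2 (add T Z):
            × closes — contains both Z and ¬Z.
All 12 branches close.
Every branch closed, so the negation is unsatisfiable and the formula is valid.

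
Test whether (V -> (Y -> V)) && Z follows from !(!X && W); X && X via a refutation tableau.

Initial set: {T !(!X && W); T (X && X); F ((V -> (Y -> V)) && Z)}.
T (X && X): α-rule — add T X, T X.
T !(!X && W): β-rule — branch into F !X  //  F W.
  branch 1 (add F !X):
    F ((V -> (Y -> V)) && Z): β-rule — branch into F (V -> (Y -> V))  //  F Z.
      branch 1.1 (add F (V -> (Y -> V))):
        F (V -> (Y -> V)): α-rule — add T V, F (Y -> V).
        F (Y -> V): α-rule — add T Y, F V.
        × closes — contains both V and !V.
      branch 1.2 (add F Z):
        ○ open, literals {X=T, Z=F}.
  branch 2 (add F W):
    F ((V -> (Y -> V)) && Z): β-rule — branch into F (V -> (Y -> V))  //  F Z.
      branch 2.1 (add F (V -> (Y -> V))):
        F (V -> (Y -> V)): α-rule — add T V, F (Y -> V).
        F (Y -> V): α-rule — add T Y, F V.
        × closes — contains both V and !V.
      branch 2.2 (add F Z):
        ○ open, literals {W=F, X=T, Z=F}.
2 branches closed, 2 open.
An open branch gives a countermodel: X=T, Z=F (unmentioned atoms arbitrary); the premises hold there but the conclusion fails.

No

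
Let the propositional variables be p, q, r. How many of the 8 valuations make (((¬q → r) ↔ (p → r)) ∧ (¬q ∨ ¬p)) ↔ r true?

5

Initial set: {((((¬q → r) ↔ (p → r)) ∧ (¬q ∨ ¬p)) ↔ r)}.
((((¬q → r) ↔ (p → r)) ∧ (¬q ∨ ¬p)) ↔ r): β-rule — branch into (((¬q → r) ↔ (p → r)) ∧ (¬q ∨ ¬p)), r  //  ¬(((¬q → r) ↔ (p → r)) ∧ (¬q ∨ ¬p)), ¬r.
  branch 1 (add (((¬q → r) ↔ (p → r)) ∧ (¬q ∨ ¬p)), r):
    (((¬q → r) ↔ (p → r)) ∧ (¬q ∨ ¬p)): α-rule — add ((¬q → r) ↔ (p → r)), (¬q ∨ ¬p).
    ((¬q → r) ↔ (p → r)): β-rule — branch into (¬q → r), (p → r)  //  ¬(¬q → r), ¬(p → r).
      branch 1.1 (add (¬q → r), (p → r)):
        (¬q ∨ ¬p): β-rule — branch into ¬q  //  ¬p.
          branch 1.1.1 (add ¬q):
            (¬q → r): β-rule — branch into ¬¬q  //  r.
              branch 1.1.1.1 (add ¬¬q):
                × closes — contains both q and ¬q.
              branch 1.1.1.2 (add r):
                (p → r): β-rule — branch into ¬p  //  r.
                  branch 1.1.1.2.1 (add ¬p):
                    ○ open, literals {p=0, q=0, r=1}.
                  branch 1.1.1.2.2 (add r):
                    ○ open, literals {q=0, r=1}.
          branch 1.1.2 (add ¬p):
            (¬q → r): β-rule — branch into ¬¬q  //  r.
              branch 1.1.2.1 (add ¬¬q):
                (p → r): β-rule — branch into ¬p  //  r.
                  branch 1.1.2.1.1 (add ¬p):
                    ○ open, literals {p=0, q=1, r=1}.
                  branch 1.1.2.1.2 (add r):
                    ○ open, literals {p=0, q=1, r=1}.
              branch 1.1.2.2 (add r):
                (p → r): β-rule — branch into ¬p  //  r.
                  branch 1.1.2.2.1 (add ¬p):
                    ○ open, literals {p=0, r=1}.
                  branch 1.1.2.2.2 (add r):
                    ○ open, literals {p=0, r=1}.
      branch 1.2 (add ¬(¬q → r), ¬(p → r)):
        ¬(¬q → r): α-rule — add ¬q, ¬r.
        × closes — contains both r and ¬r.
  branch 2 (add ¬(((¬q → r) ↔ (p → r)) ∧ (¬q ∨ ¬p)), ¬r):
    ¬(((¬q → r) ↔ (p → r)) ∧ (¬q ∨ ¬p)): β-rule — branch into ¬((¬q → r) ↔ (p → r))  //  ¬(¬q ∨ ¬p).
      branch 2.1 (add ¬((¬q → r) ↔ (p → r))):
        ¬((¬q → r) ↔ (p → r)): β-rule — branch into (¬q → r), ¬(p → r)  //  ¬(¬q → r), (p → r).
          branch 2.1.1 (add (¬q → r), ¬(p → r)):
            ¬(p → r): α-rule — add p, ¬r.
            (¬q → r): β-rule — branch into ¬¬q  //  r.
              branch 2.1.1.1 (add ¬¬q):
                ○ open, literals {p=1, q=1, r=0}.
              branch 2.1.1.2 (add r):
                × closes — contains both r and ¬r.
          branch 2.1.2 (add ¬(¬q → r), (p → r)):
            ¬(¬q → r): α-rule — add ¬q, ¬r.
            (p → r): β-rule — branch into ¬p  //  r.
              branch 2.1.2.1 (add ¬p):
                ○ open, literals {p=0, q=0, r=0}.
              branch 2.1.2.2 (add r):
                × closes — contains both r and ¬r.
      branch 2.2 (add ¬(¬q ∨ ¬p)):
        ¬(¬q ∨ ¬p): α-rule — add ¬¬q, ¬¬p.
        ○ open, literals {p=1, q=1, r=0}.
4 branches closed, 9 open.
Each open branch fixes some atoms; the unmentioned ones are free. Counting distinct full assignments: branch {p=0, q=0, r=1} (none free) contributes 1 new; branch {q=0, r=1} (p) contributes 1 new; branch {p=0, q=1, r=1} (none free) contributes 1 new; branch {p=0, q=1, r=1} (none free) contributes 0 new; branch {p=0, r=1} (q) contributes 0 new; branch {p=0, r=1} (q) contributes 0 new; branch {p=1, q=1, r=0} (none free) contributes 1 new; branch {p=0, q=0, r=0} (none free) contributes 1 new; branch {p=1, q=1, r=0} (none free) contributes 0 new. Total: 5.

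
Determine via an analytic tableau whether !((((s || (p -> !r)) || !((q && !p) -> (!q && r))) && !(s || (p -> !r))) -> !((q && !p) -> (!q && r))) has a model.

Initial set: {!((((s || (p -> !r)) || !((q && !p) -> (!q && r))) && !(s || (p -> !r))) -> !((q && !p) -> (!q && r)))}.
!((((s || (p -> !r)) || !((q && !p) -> (!q && r))) && !(s || (p -> !r))) -> !((q && !p) -> (!q && r))): α-rule — add (((s || (p -> !r)) || !((q && !p) -> (!q && r))) && !(s || (p -> !r))), !!((q && !p) -> (!q && r)).
(((s || (p -> !r)) || !((q && !p) -> (!q && r))) && !(s || (p -> !r))): α-rule — add ((s || (p -> !r)) || !((q && !p) -> (!q && r))), !(s || (p -> !r)).
!(s || (p -> !r)): α-rule — add !s, !(p -> !r).
!(p -> !r): α-rule — add p, !!r.
!!((q && !p) -> (!q && r)): β-rule — branch into !(q && !p)  //  (!q && r).
  branch 1 (add !(q && !p)):
    ((s || (p -> !r)) || !((q && !p) -> (!q && r))): β-rule — branch into (s || (p -> !r))  //  !((q && !p) -> (!q && r)).
      branch 1.1 (add (s || (p -> !r))):
        !(q && !p): β-rule — branch into !q  //  !!p.
          branch 1.1.1 (add !q):
            (s || (p -> !r)): β-rule — branch into s  //  (p -> !r).
              branch 1.1.1.1 (add s):
                × closes — contains both s and !s.
              branch 1.1.1.2 (add (p -> !r)):
                (p -> !r): β-rule — branch into !p  //  !r.
                  branch 1.1.1.2.1 (add !p):
                    × closes — contains both p and !p.
                  branch 1.1.1.2.2 (add !r):
                    × closes — contains both r and !r.
          branch 1.1.2 (add !!p):
            (s || (p -> !r)): β-rule — branch into s  //  (p -> !r).
              branch 1.1.2.1 (add s):
                × closes — contains both s and !s.
              branch 1.1.2.2 (add (p -> !r)):
                (p -> !r): β-rule — branch into !p  //  !r.
                  branch 1.1.2.2.1 (add !p):
                    × closes — contains both p and !p.
                  branch 1.1.2.2.2 (add !r):
                    × closes — contains both r and !r.
      branch 1.2 (add !((q && !p) -> (!q && r))):
        !((q && !p) -> (!q && r)): α-rule — add (q && !p), !(!q && r).
        (q && !p): α-rule — add q, !p.
        × closes — contains both p and !p.
  branch 2 (add (!q && r)):
    (!q && r): α-rule — add !q, r.
    ((s || (p -> !r)) || !((q && !p) -> (!q && r))): β-rule — branch into (s || (p -> !r))  //  !((q && !p) -> (!q && r)).
      branch 2.1 (add (s || (p -> !r))):
        (s || (p -> !r)): β-rule — branch into s  //  (p -> !r).
          branch 2.1.1 (add s):
            × closes — contains both s and !s.
          branch 2.1.2 (add (p -> !r)):
            (p -> !r): β-rule — branch into !p  //  !r.
              branch 2.1.2.1 (add !p):
                × closes — contains both p and !p.
              branch 2.1.2.2 (add !r):
                × closes — contains both r and !r.
      branch 2.2 (add !((q && !p) -> (!q && r))):
        !((q && !p) -> (!q && r)): α-rule — add (q && !p), !(!q && r).
        (q && !p): α-rule — add q, !p.
        × closes — contains both q and !q.
All 11 branches close.
Every branch closed; the formula is unsatisfiable.

Unsatisfiable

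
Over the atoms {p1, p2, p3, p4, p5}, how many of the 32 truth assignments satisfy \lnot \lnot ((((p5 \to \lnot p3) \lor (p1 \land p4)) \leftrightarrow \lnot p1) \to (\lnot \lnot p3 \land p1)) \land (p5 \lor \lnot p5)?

20

Initial set: {(\lnot \lnot ((((p5 \to \lnot p3) \lor (p1 \land p4)) \leftrightarrow \lnot p1) \to (\lnot \lnot p3 \land p1)) \land (p5 \lor \lnot p5))}.
(\lnot \lnot ((((p5 \to \lnot p3) \lor (p1 \land p4)) \leftrightarrow \lnot p1) \to (\lnot \lnot p3 \land p1)) \land (p5 \lor \lnot p5)): α-rule — add \lnot \lnot ((((p5 \to \lnot p3) \lor (p1 \land p4)) \leftrightarrow \lnot p1) \to (\lnot \lnot p3 \land p1)), (p5 \lor \lnot p5).
\lnot \lnot ((((p5 \to \lnot p3) \lor (p1 \land p4)) \leftrightarrow \lnot p1) \to (\lnot \lnot p3 \land p1)): drop double negation, giving ((((p5 \to \lnot p3) \lor (p1 \land p4)) \leftrightarrow \lnot p1) \to (\lnot \lnot p3 \land p1)).
(p5 \lor \lnot p5): β-rule — branch into p5  //  \lnot p5.
  branch 1 (add p5):
    ((((p5 \to \lnot p3) \lor (p1 \land p4)) \leftrightarrow \lnot p1) \to (\lnot \lnot p3 \land p1)): β-rule — branch into \lnot (((p5 \to \lnot p3) \lor (p1 \land p4)) \leftrightarrow \lnot p1)  //  (\lnot \lnot p3 \land p1).
      branch 1.1 (add \lnot (((p5 \to \lnot p3) \lor (p1 \land p4)) \leftrightarrow \lnot p1)):
        \lnot (((p5 \to \lnot p3) \lor (p1 \land p4)) \leftrightarrow \lnot p1): β-rule — branch into ((p5 \to \lnot p3) \lor (p1 \land p4)), \lnot \lnot p1  //  \lnot ((p5 \to \lnot p3) \lor (p1 \land p4)), \lnot p1.
          branch 1.1.1 (add ((p5 \to \lnot p3) \lor (p1 \land p4)), \lnot \lnot p1):
            ((p5 \to \lnot p3) \lor (p1 \land p4)): β-rule — branch into (p5 \to \lnot p3)  //  (p1 \land p4).
              branch 1.1.1.1 (add (p5 \to \lnot p3)):
                (p5 \to \lnot p3): β-rule — branch into \lnot p5  //  \lnot p3.
                  branch 1.1.1.1.1 (add \lnot p5):
                    × closes — contains both p5 and \lnot p5.
                  branch 1.1.1.1.2 (add \lnot p3):
                    ○ open, literals {p1=true, p3=false, p5=true}.
              branch 1.1.1.2 (add (p1 \land p4)):
                (p1 \land p4): α-rule — add p1, p4.
                ○ open, literals {p1=true, p4=true, p5=true}.
          branch 1.1.2 (add \lnot ((p5 \to \lnot p3) \lor (p1 \land p4)), \lnot p1):
            \lnot ((p5 \to \lnot p3) \lor (p1 \land p4)): α-rule — add \lnot (p5 \to \lnot p3), \lnot (p1 \land p4).
            \lnot (p5 \to \lnot p3): α-rule — add p5, \lnot \lnot p3.
            \lnot (p1 \land p4): β-rule — branch into \lnot p1  //  \lnot p4.
              branch 1.1.2.1 (add \lnot p1):
                ○ open, literals {p1=false, p3=true, p5=true}.
              branch 1.1.2.2 (add \lnot p4):
                ○ open, literals {p1=false, p3=true, p4=false, p5=true}.
      branch 1.2 (add (\lnot \lnot p3 \land p1)):
        (\lnot \lnot p3 \land p1): α-rule — add \lnot \lnot p3, p1.
        \lnot \lnot p3: drop double negation, giving p3.
        ○ open, literals {p1=true, p3=true, p5=true}.
  branch 2 (add \lnot p5):
    ((((p5 \to \lnot p3) \lor (p1 \land p4)) \leftrightarrow \lnot p1) \to (\lnot \lnot p3 \land p1)): β-rule — branch into \lnot (((p5 \to \lnot p3) \lor (p1 \land p4)) \leftrightarrow \lnot p1)  //  (\lnot \lnot p3 \land p1).
      branch 2.1 (add \lnot (((p5 \to \lnot p3) \lor (p1 \land p4)) \leftrightarrow \lnot p1)):
        \lnot (((p5 \to \lnot p3) \lor (p1 \land p4)) \leftrightarrow \lnot p1): β-rule — branch into ((p5 \to \lnot p3) \lor (p1 \land p4)), \lnot \lnot p1  //  \lnot ((p5 \to \lnot p3) \lor (p1 \land p4)), \lnot p1.
          branch 2.1.1 (add ((p5 \to \lnot p3) \lor (p1 \land p4)), \lnot \lnot p1):
            ((p5 \to \lnot p3) \lor (p1 \land p4)): β-rule — branch into (p5 \to \lnot p3)  //  (p1 \land p4).
              branch 2.1.1.1 (add (p5 \to \lnot p3)):
                (p5 \to \lnot p3): β-rule — branch into \lnot p5  //  \lnot p3.
                  branch 2.1.1.1.1 (add \lnot p5):
                    ○ open, literals {p1=true, p5=false}.
                  branch 2.1.1.1.2 (add \lnot p3):
                    ○ open, literals {p1=true, p3=false, p5=false}.
              branch 2.1.1.2 (add (p1 \land p4)):
                (p1 \land p4): α-rule — add p1, p4.
                ○ open, literals {p1=true, p4=true, p5=false}.
          branch 2.1.2 (add \lnot ((p5 \to \lnot p3) \lor (p1 \land p4)), \lnot p1):
            \lnot ((p5 \to \lnot p3) \lor (p1 \land p4)): α-rule — add \lnot (p5 \to \lnot p3), \lnot (p1 \land p4).
            \lnot (p5 \to \lnot p3): α-rule — add p5, \lnot \lnot p3.
            × closes — contains both p5 and \lnot p5.
      branch 2.2 (add (\lnot \lnot p3 \land p1)):
        (\lnot \lnot p3 \land p1): α-rule — add \lnot \lnot p3, p1.
        \lnot \lnot p3: drop double negation, giving p3.
        ○ open, literals {p1=true, p3=true, p5=false}.
2 branches closed, 9 open.
Each open branch fixes some atoms; the unmentioned ones are free. Counting distinct full assignments: branch {p1=true, p3=false, p5=true} (p2, p4) contributes 4 new; branch {p1=true, p4=true, p5=true} (p2, p3) contributes 2 new; branch {p1=false, p3=true, p5=true} (p2, p4) contributes 4 new; branch {p1=false, p3=true, p4=false, p5=true} (p2) contributes 0 new; branch {p1=true, p3=true, p5=true} (p2, p4) contributes 2 new; branch {p1=true, p5=false} (p2, p3, p4) contributes 8 new; branch {p1=true, p3=false, p5=false} (p2, p4) contributes 0 new; branch {p1=true, p4=true, p5=false} (p2, p3) contributes 0 new; branch {p1=true, p3=true, p5=false} (p2, p4) contributes 0 new. Total: 20.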